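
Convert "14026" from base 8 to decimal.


Input: "14026" in base 8
Positional expansion:
  Digit '1' (value 1) x 8^4 = 4096
  Digit '4' (value 4) x 8^3 = 2048
  Digit '0' (value 0) x 8^2 = 0
  Digit '2' (value 2) x 8^1 = 16
  Digit '6' (value 6) x 8^0 = 6
Sum = 6166

6166


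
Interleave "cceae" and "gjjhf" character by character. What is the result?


Interleaving "cceae" and "gjjhf":
  Position 0: 'c' from first, 'g' from second => "cg"
  Position 1: 'c' from first, 'j' from second => "cj"
  Position 2: 'e' from first, 'j' from second => "ej"
  Position 3: 'a' from first, 'h' from second => "ah"
  Position 4: 'e' from first, 'f' from second => "ef"
Result: cgcjejahef

cgcjejahef


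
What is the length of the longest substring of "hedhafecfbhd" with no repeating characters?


Input: "hedhafecfbhd"
Sliding window (track last position of each char):
  Position 0 ('h'): window [0,0] length 1 -- new best
  Position 1 ('e'): window [0,1] length 2 -- new best
  Position 2 ('d'): window [0,2] length 3 -- new best
  Position 3 ('h'): repeat (last at 0), move window start to 1
  Position 3 ('h'): window [1,3] length 3
  Position 4 ('a'): window [1,4] length 4 -- new best
  Position 5 ('f'): window [1,5] length 5 -- new best
  Position 6 ('e'): repeat (last at 1), move window start to 2
  Position 6 ('e'): window [2,6] length 5
  Position 7 ('c'): window [2,7] length 6 -- new best
  Position 8 ('f'): repeat (last at 5), move window start to 6
  Position 8 ('f'): window [6,8] length 3
  Position 9 ('b'): window [6,9] length 4
  Position 10 ('h'): window [6,10] length 5
  Position 11 ('d'): window [6,11] length 6
Longest substring with no repeats: "dhafec" with length 6

6


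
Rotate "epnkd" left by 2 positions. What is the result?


Input: "epnkd", rotate left by 2
First 2 characters: "ep"
Remaining characters: "nkd"
Concatenate remaining + first: "nkd" + "ep" = "nkdep"

nkdep


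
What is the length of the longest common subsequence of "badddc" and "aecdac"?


LCS of "badddc" and "aecdac"
DP table:
           a    e    c    d    a    c
      0    0    0    0    0    0    0
  b   0    0    0    0    0    0    0
  a   0    1    1    1    1    1    1
  d   0    1    1    1    2    2    2
  d   0    1    1    1    2    2    2
  d   0    1    1    1    2    2    2
  c   0    1    1    2    2    2    3
LCS length = dp[6][6] = 3

3


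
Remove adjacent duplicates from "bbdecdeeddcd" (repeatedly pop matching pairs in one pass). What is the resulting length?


Input: bbdecdeeddcd
Stack-based adjacent duplicate removal:
  Read 'b': push. Stack: b
  Read 'b': matches stack top 'b' => pop. Stack: (empty)
  Read 'd': push. Stack: d
  Read 'e': push. Stack: de
  Read 'c': push. Stack: dec
  Read 'd': push. Stack: decd
  Read 'e': push. Stack: decde
  Read 'e': matches stack top 'e' => pop. Stack: decd
  Read 'd': matches stack top 'd' => pop. Stack: dec
  Read 'd': push. Stack: decd
  Read 'c': push. Stack: decdc
  Read 'd': push. Stack: decdcd
Final stack: "decdcd" (length 6)

6


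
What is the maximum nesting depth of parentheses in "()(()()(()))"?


Input: "()(()()(()))"
Tracking depth:
  Position 0 '(': depth becomes 1
  Position 1 ')': depth becomes 0
  Position 2 '(': depth becomes 1
  Position 3 '(': depth becomes 2
  Position 4 ')': depth becomes 1
  Position 5 '(': depth becomes 2
  Position 6 ')': depth becomes 1
  Position 7 '(': depth becomes 2
  Position 8 '(': depth becomes 3
  Position 9 ')': depth becomes 2
  Position 10 ')': depth becomes 1
  Position 11 ')': depth becomes 0
Maximum depth reached: 3

3


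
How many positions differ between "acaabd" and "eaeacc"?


Comparing "acaabd" and "eaeacc" position by position:
  Position 0: 'a' vs 'e' => DIFFER
  Position 1: 'c' vs 'a' => DIFFER
  Position 2: 'a' vs 'e' => DIFFER
  Position 3: 'a' vs 'a' => same
  Position 4: 'b' vs 'c' => DIFFER
  Position 5: 'd' vs 'c' => DIFFER
Positions that differ: 5

5


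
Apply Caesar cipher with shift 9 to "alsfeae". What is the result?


Caesar cipher: shift "alsfeae" by 9
  'a' (pos 0) + 9 = pos 9 = 'j'
  'l' (pos 11) + 9 = pos 20 = 'u'
  's' (pos 18) + 9 = pos 1 = 'b'
  'f' (pos 5) + 9 = pos 14 = 'o'
  'e' (pos 4) + 9 = pos 13 = 'n'
  'a' (pos 0) + 9 = pos 9 = 'j'
  'e' (pos 4) + 9 = pos 13 = 'n'
Result: jubonjn

jubonjn


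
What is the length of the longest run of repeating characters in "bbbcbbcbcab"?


Input: "bbbcbbcbcab"
Scanning for longest run:
  Position 1 ('b'): continues run of 'b', length=2
  Position 2 ('b'): continues run of 'b', length=3
  Position 3 ('c'): new char, reset run to 1
  Position 4 ('b'): new char, reset run to 1
  Position 5 ('b'): continues run of 'b', length=2
  Position 6 ('c'): new char, reset run to 1
  Position 7 ('b'): new char, reset run to 1
  Position 8 ('c'): new char, reset run to 1
  Position 9 ('a'): new char, reset run to 1
  Position 10 ('b'): new char, reset run to 1
Longest run: 'b' with length 3

3


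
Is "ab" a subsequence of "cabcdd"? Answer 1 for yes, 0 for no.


Check if "ab" is a subsequence of "cabcdd"
Greedy scan:
  Position 0 ('c'): no match needed
  Position 1 ('a'): matches sub[0] = 'a'
  Position 2 ('b'): matches sub[1] = 'b'
  Position 3 ('c'): no match needed
  Position 4 ('d'): no match needed
  Position 5 ('d'): no match needed
All 2 characters matched => is a subsequence

1


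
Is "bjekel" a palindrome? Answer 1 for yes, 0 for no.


Input: bjekel
Reversed: lekejb
  Compare pos 0 ('b') with pos 5 ('l'): MISMATCH
  Compare pos 1 ('j') with pos 4 ('e'): MISMATCH
  Compare pos 2 ('e') with pos 3 ('k'): MISMATCH
Result: not a palindrome

0


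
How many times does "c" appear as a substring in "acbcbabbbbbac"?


Searching for "c" in "acbcbabbbbbac"
Scanning each position:
  Position 0: "a" => no
  Position 1: "c" => MATCH
  Position 2: "b" => no
  Position 3: "c" => MATCH
  Position 4: "b" => no
  Position 5: "a" => no
  Position 6: "b" => no
  Position 7: "b" => no
  Position 8: "b" => no
  Position 9: "b" => no
  Position 10: "b" => no
  Position 11: "a" => no
  Position 12: "c" => MATCH
Total occurrences: 3

3


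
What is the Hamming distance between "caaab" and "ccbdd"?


Comparing "caaab" and "ccbdd" position by position:
  Position 0: 'c' vs 'c' => same
  Position 1: 'a' vs 'c' => differ
  Position 2: 'a' vs 'b' => differ
  Position 3: 'a' vs 'd' => differ
  Position 4: 'b' vs 'd' => differ
Total differences (Hamming distance): 4

4


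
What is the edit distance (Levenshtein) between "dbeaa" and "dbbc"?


Computing edit distance: "dbeaa" -> "dbbc"
DP table:
           d    b    b    c
      0    1    2    3    4
  d   1    0    1    2    3
  b   2    1    0    1    2
  e   3    2    1    1    2
  a   4    3    2    2    2
  a   5    4    3    3    3
Edit distance = dp[5][4] = 3

3


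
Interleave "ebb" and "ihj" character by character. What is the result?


Interleaving "ebb" and "ihj":
  Position 0: 'e' from first, 'i' from second => "ei"
  Position 1: 'b' from first, 'h' from second => "bh"
  Position 2: 'b' from first, 'j' from second => "bj"
Result: eibhbj

eibhbj


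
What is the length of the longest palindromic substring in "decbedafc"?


Input: "decbedafc"
Checking substrings for palindromes:
  No multi-char palindromic substrings found
Longest palindromic substring: "d" with length 1

1


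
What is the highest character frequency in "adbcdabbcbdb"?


Input: adbcdabbcbdb
Character counts:
  'a': 2
  'b': 5
  'c': 2
  'd': 3
Maximum frequency: 5

5


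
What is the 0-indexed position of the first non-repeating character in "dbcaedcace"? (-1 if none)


Input: dbcaedcace
Character frequencies:
  'a': 2
  'b': 1
  'c': 3
  'd': 2
  'e': 2
Scanning left to right for freq == 1:
  Position 0 ('d'): freq=2, skip
  Position 1 ('b'): unique! => answer = 1

1


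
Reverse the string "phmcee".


Input: phmcee
Reading characters right to left:
  Position 5: 'e'
  Position 4: 'e'
  Position 3: 'c'
  Position 2: 'm'
  Position 1: 'h'
  Position 0: 'p'
Reversed: eecmhp

eecmhp


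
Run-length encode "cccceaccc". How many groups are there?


Input: cccceaccc
Scanning for consecutive runs:
  Group 1: 'c' x 4 (positions 0-3)
  Group 2: 'e' x 1 (positions 4-4)
  Group 3: 'a' x 1 (positions 5-5)
  Group 4: 'c' x 3 (positions 6-8)
Total groups: 4

4


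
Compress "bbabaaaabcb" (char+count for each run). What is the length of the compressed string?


Input: bbabaaaabcb
Runs:
  'b' x 2 => "b2"
  'a' x 1 => "a1"
  'b' x 1 => "b1"
  'a' x 4 => "a4"
  'b' x 1 => "b1"
  'c' x 1 => "c1"
  'b' x 1 => "b1"
Compressed: "b2a1b1a4b1c1b1"
Compressed length: 14

14


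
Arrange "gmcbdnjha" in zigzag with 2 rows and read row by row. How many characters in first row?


Zigzag "gmcbdnjha" into 2 rows:
Placing characters:
  'g' => row 0
  'm' => row 1
  'c' => row 0
  'b' => row 1
  'd' => row 0
  'n' => row 1
  'j' => row 0
  'h' => row 1
  'a' => row 0
Rows:
  Row 0: "gcdja"
  Row 1: "mbnh"
First row length: 5

5


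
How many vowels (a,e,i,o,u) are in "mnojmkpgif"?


Input: mnojmkpgif
Checking each character:
  'm' at position 0: consonant
  'n' at position 1: consonant
  'o' at position 2: vowel (running total: 1)
  'j' at position 3: consonant
  'm' at position 4: consonant
  'k' at position 5: consonant
  'p' at position 6: consonant
  'g' at position 7: consonant
  'i' at position 8: vowel (running total: 2)
  'f' at position 9: consonant
Total vowels: 2

2


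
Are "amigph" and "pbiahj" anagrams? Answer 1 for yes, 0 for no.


Strings: "amigph", "pbiahj"
Sorted first:  aghimp
Sorted second: abhijp
Differ at position 1: 'g' vs 'b' => not anagrams

0


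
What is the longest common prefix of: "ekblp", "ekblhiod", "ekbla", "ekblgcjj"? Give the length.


Words: ekblp, ekblhiod, ekbla, ekblgcjj
  Position 0: all 'e' => match
  Position 1: all 'k' => match
  Position 2: all 'b' => match
  Position 3: all 'l' => match
  Position 4: ('p', 'h', 'a', 'g') => mismatch, stop
LCP = "ekbl" (length 4)

4


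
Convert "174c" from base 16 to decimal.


Input: "174c" in base 16
Positional expansion:
  Digit '1' (value 1) x 16^3 = 4096
  Digit '7' (value 7) x 16^2 = 1792
  Digit '4' (value 4) x 16^1 = 64
  Digit 'c' (value 12) x 16^0 = 12
Sum = 5964

5964


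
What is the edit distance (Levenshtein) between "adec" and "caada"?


Computing edit distance: "adec" -> "caada"
DP table:
           c    a    a    d    a
      0    1    2    3    4    5
  a   1    1    1    2    3    4
  d   2    2    2    2    2    3
  e   3    3    3    3    3    3
  c   4    3    4    4    4    4
Edit distance = dp[4][5] = 4

4


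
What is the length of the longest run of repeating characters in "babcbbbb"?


Input: "babcbbbb"
Scanning for longest run:
  Position 1 ('a'): new char, reset run to 1
  Position 2 ('b'): new char, reset run to 1
  Position 3 ('c'): new char, reset run to 1
  Position 4 ('b'): new char, reset run to 1
  Position 5 ('b'): continues run of 'b', length=2
  Position 6 ('b'): continues run of 'b', length=3
  Position 7 ('b'): continues run of 'b', length=4
Longest run: 'b' with length 4

4


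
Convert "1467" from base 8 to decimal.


Input: "1467" in base 8
Positional expansion:
  Digit '1' (value 1) x 8^3 = 512
  Digit '4' (value 4) x 8^2 = 256
  Digit '6' (value 6) x 8^1 = 48
  Digit '7' (value 7) x 8^0 = 7
Sum = 823

823


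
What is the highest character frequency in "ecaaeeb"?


Input: ecaaeeb
Character counts:
  'a': 2
  'b': 1
  'c': 1
  'e': 3
Maximum frequency: 3

3


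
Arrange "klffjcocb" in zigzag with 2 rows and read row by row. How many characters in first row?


Zigzag "klffjcocb" into 2 rows:
Placing characters:
  'k' => row 0
  'l' => row 1
  'f' => row 0
  'f' => row 1
  'j' => row 0
  'c' => row 1
  'o' => row 0
  'c' => row 1
  'b' => row 0
Rows:
  Row 0: "kfjob"
  Row 1: "lfcc"
First row length: 5

5


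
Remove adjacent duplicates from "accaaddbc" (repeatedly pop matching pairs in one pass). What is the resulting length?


Input: accaaddbc
Stack-based adjacent duplicate removal:
  Read 'a': push. Stack: a
  Read 'c': push. Stack: ac
  Read 'c': matches stack top 'c' => pop. Stack: a
  Read 'a': matches stack top 'a' => pop. Stack: (empty)
  Read 'a': push. Stack: a
  Read 'd': push. Stack: ad
  Read 'd': matches stack top 'd' => pop. Stack: a
  Read 'b': push. Stack: ab
  Read 'c': push. Stack: abc
Final stack: "abc" (length 3)

3


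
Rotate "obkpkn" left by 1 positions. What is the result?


Input: "obkpkn", rotate left by 1
First 1 characters: "o"
Remaining characters: "bkpkn"
Concatenate remaining + first: "bkpkn" + "o" = "bkpkno"

bkpkno


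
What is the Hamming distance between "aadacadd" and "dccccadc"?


Comparing "aadacadd" and "dccccadc" position by position:
  Position 0: 'a' vs 'd' => differ
  Position 1: 'a' vs 'c' => differ
  Position 2: 'd' vs 'c' => differ
  Position 3: 'a' vs 'c' => differ
  Position 4: 'c' vs 'c' => same
  Position 5: 'a' vs 'a' => same
  Position 6: 'd' vs 'd' => same
  Position 7: 'd' vs 'c' => differ
Total differences (Hamming distance): 5

5


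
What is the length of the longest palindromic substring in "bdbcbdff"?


Input: "bdbcbdff"
Checking substrings for palindromes:
  [1:6] "dbcbd" (len 5) => palindrome
  [0:3] "bdb" (len 3) => palindrome
  [2:5] "bcb" (len 3) => palindrome
  [6:8] "ff" (len 2) => palindrome
Longest palindromic substring: "dbcbd" with length 5

5


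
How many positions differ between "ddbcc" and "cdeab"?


Comparing "ddbcc" and "cdeab" position by position:
  Position 0: 'd' vs 'c' => DIFFER
  Position 1: 'd' vs 'd' => same
  Position 2: 'b' vs 'e' => DIFFER
  Position 3: 'c' vs 'a' => DIFFER
  Position 4: 'c' vs 'b' => DIFFER
Positions that differ: 4

4


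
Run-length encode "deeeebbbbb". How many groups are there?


Input: deeeebbbbb
Scanning for consecutive runs:
  Group 1: 'd' x 1 (positions 0-0)
  Group 2: 'e' x 4 (positions 1-4)
  Group 3: 'b' x 5 (positions 5-9)
Total groups: 3

3


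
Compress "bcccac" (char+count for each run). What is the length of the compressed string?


Input: bcccac
Runs:
  'b' x 1 => "b1"
  'c' x 3 => "c3"
  'a' x 1 => "a1"
  'c' x 1 => "c1"
Compressed: "b1c3a1c1"
Compressed length: 8

8


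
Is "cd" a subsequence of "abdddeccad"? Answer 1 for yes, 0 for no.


Check if "cd" is a subsequence of "abdddeccad"
Greedy scan:
  Position 0 ('a'): no match needed
  Position 1 ('b'): no match needed
  Position 2 ('d'): no match needed
  Position 3 ('d'): no match needed
  Position 4 ('d'): no match needed
  Position 5 ('e'): no match needed
  Position 6 ('c'): matches sub[0] = 'c'
  Position 7 ('c'): no match needed
  Position 8 ('a'): no match needed
  Position 9 ('d'): matches sub[1] = 'd'
All 2 characters matched => is a subsequence

1


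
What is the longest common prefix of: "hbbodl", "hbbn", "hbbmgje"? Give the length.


Words: hbbodl, hbbn, hbbmgje
  Position 0: all 'h' => match
  Position 1: all 'b' => match
  Position 2: all 'b' => match
  Position 3: ('o', 'n', 'm') => mismatch, stop
LCP = "hbb" (length 3)

3


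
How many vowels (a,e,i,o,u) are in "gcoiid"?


Input: gcoiid
Checking each character:
  'g' at position 0: consonant
  'c' at position 1: consonant
  'o' at position 2: vowel (running total: 1)
  'i' at position 3: vowel (running total: 2)
  'i' at position 4: vowel (running total: 3)
  'd' at position 5: consonant
Total vowels: 3

3


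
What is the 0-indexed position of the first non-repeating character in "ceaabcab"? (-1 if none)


Input: ceaabcab
Character frequencies:
  'a': 3
  'b': 2
  'c': 2
  'e': 1
Scanning left to right for freq == 1:
  Position 0 ('c'): freq=2, skip
  Position 1 ('e'): unique! => answer = 1

1


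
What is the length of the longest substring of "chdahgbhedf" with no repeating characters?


Input: "chdahgbhedf"
Sliding window (track last position of each char):
  Position 0 ('c'): window [0,0] length 1 -- new best
  Position 1 ('h'): window [0,1] length 2 -- new best
  Position 2 ('d'): window [0,2] length 3 -- new best
  Position 3 ('a'): window [0,3] length 4 -- new best
  Position 4 ('h'): repeat (last at 1), move window start to 2
  Position 4 ('h'): window [2,4] length 3
  Position 5 ('g'): window [2,5] length 4
  Position 6 ('b'): window [2,6] length 5 -- new best
  Position 7 ('h'): repeat (last at 4), move window start to 5
  Position 7 ('h'): window [5,7] length 3
  Position 8 ('e'): window [5,8] length 4
  Position 9 ('d'): window [5,9] length 5
  Position 10 ('f'): window [5,10] length 6 -- new best
Longest substring with no repeats: "gbhedf" with length 6

6


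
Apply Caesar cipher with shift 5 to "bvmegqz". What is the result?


Caesar cipher: shift "bvmegqz" by 5
  'b' (pos 1) + 5 = pos 6 = 'g'
  'v' (pos 21) + 5 = pos 0 = 'a'
  'm' (pos 12) + 5 = pos 17 = 'r'
  'e' (pos 4) + 5 = pos 9 = 'j'
  'g' (pos 6) + 5 = pos 11 = 'l'
  'q' (pos 16) + 5 = pos 21 = 'v'
  'z' (pos 25) + 5 = pos 4 = 'e'
Result: garjlve

garjlve


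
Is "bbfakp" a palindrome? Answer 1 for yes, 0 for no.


Input: bbfakp
Reversed: pkafbb
  Compare pos 0 ('b') with pos 5 ('p'): MISMATCH
  Compare pos 1 ('b') with pos 4 ('k'): MISMATCH
  Compare pos 2 ('f') with pos 3 ('a'): MISMATCH
Result: not a palindrome

0


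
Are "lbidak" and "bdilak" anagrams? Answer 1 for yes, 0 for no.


Strings: "lbidak", "bdilak"
Sorted first:  abdikl
Sorted second: abdikl
Sorted forms match => anagrams

1


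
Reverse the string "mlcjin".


Input: mlcjin
Reading characters right to left:
  Position 5: 'n'
  Position 4: 'i'
  Position 3: 'j'
  Position 2: 'c'
  Position 1: 'l'
  Position 0: 'm'
Reversed: nijclm

nijclm


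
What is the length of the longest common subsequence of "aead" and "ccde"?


LCS of "aead" and "ccde"
DP table:
           c    c    d    e
      0    0    0    0    0
  a   0    0    0    0    0
  e   0    0    0    0    1
  a   0    0    0    0    1
  d   0    0    0    1    1
LCS length = dp[4][4] = 1

1


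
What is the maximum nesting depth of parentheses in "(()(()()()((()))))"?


Input: "(()(()()()((()))))"
Tracking depth:
  Position 0 '(': depth becomes 1
  Position 1 '(': depth becomes 2
  Position 2 ')': depth becomes 1
  Position 3 '(': depth becomes 2
  Position 4 '(': depth becomes 3
  Position 5 ')': depth becomes 2
  Position 6 '(': depth becomes 3
  Position 7 ')': depth becomes 2
  Position 8 '(': depth becomes 3
  Position 9 ')': depth becomes 2
  Position 10 '(': depth becomes 3
  Position 11 '(': depth becomes 4
  Position 12 '(': depth becomes 5
  Position 13 ')': depth becomes 4
  Position 14 ')': depth becomes 3
  Position 15 ')': depth becomes 2
  Position 16 ')': depth becomes 1
  Position 17 ')': depth becomes 0
Maximum depth reached: 5

5


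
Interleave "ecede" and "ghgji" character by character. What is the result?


Interleaving "ecede" and "ghgji":
  Position 0: 'e' from first, 'g' from second => "eg"
  Position 1: 'c' from first, 'h' from second => "ch"
  Position 2: 'e' from first, 'g' from second => "eg"
  Position 3: 'd' from first, 'j' from second => "dj"
  Position 4: 'e' from first, 'i' from second => "ei"
Result: egchegdjei

egchegdjei


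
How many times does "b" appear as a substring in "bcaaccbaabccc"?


Searching for "b" in "bcaaccbaabccc"
Scanning each position:
  Position 0: "b" => MATCH
  Position 1: "c" => no
  Position 2: "a" => no
  Position 3: "a" => no
  Position 4: "c" => no
  Position 5: "c" => no
  Position 6: "b" => MATCH
  Position 7: "a" => no
  Position 8: "a" => no
  Position 9: "b" => MATCH
  Position 10: "c" => no
  Position 11: "c" => no
  Position 12: "c" => no
Total occurrences: 3

3


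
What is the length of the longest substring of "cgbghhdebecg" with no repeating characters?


Input: "cgbghhdebecg"
Sliding window (track last position of each char):
  Position 0 ('c'): window [0,0] length 1 -- new best
  Position 1 ('g'): window [0,1] length 2 -- new best
  Position 2 ('b'): window [0,2] length 3 -- new best
  Position 3 ('g'): repeat (last at 1), move window start to 2
  Position 3 ('g'): window [2,3] length 2
  Position 4 ('h'): window [2,4] length 3
  Position 5 ('h'): repeat (last at 4), move window start to 5
  Position 5 ('h'): window [5,5] length 1
  Position 6 ('d'): window [5,6] length 2
  Position 7 ('e'): window [5,7] length 3
  Position 8 ('b'): window [5,8] length 4 -- new best
  Position 9 ('e'): repeat (last at 7), move window start to 8
  Position 9 ('e'): window [8,9] length 2
  Position 10 ('c'): window [8,10] length 3
  Position 11 ('g'): window [8,11] length 4
Longest substring with no repeats: "hdeb" with length 4

4


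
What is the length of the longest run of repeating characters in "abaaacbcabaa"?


Input: "abaaacbcabaa"
Scanning for longest run:
  Position 1 ('b'): new char, reset run to 1
  Position 2 ('a'): new char, reset run to 1
  Position 3 ('a'): continues run of 'a', length=2
  Position 4 ('a'): continues run of 'a', length=3
  Position 5 ('c'): new char, reset run to 1
  Position 6 ('b'): new char, reset run to 1
  Position 7 ('c'): new char, reset run to 1
  Position 8 ('a'): new char, reset run to 1
  Position 9 ('b'): new char, reset run to 1
  Position 10 ('a'): new char, reset run to 1
  Position 11 ('a'): continues run of 'a', length=2
Longest run: 'a' with length 3

3


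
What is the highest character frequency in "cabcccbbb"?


Input: cabcccbbb
Character counts:
  'a': 1
  'b': 4
  'c': 4
Maximum frequency: 4

4


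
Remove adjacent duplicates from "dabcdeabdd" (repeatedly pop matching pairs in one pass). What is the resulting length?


Input: dabcdeabdd
Stack-based adjacent duplicate removal:
  Read 'd': push. Stack: d
  Read 'a': push. Stack: da
  Read 'b': push. Stack: dab
  Read 'c': push. Stack: dabc
  Read 'd': push. Stack: dabcd
  Read 'e': push. Stack: dabcde
  Read 'a': push. Stack: dabcdea
  Read 'b': push. Stack: dabcdeab
  Read 'd': push. Stack: dabcdeabd
  Read 'd': matches stack top 'd' => pop. Stack: dabcdeab
Final stack: "dabcdeab" (length 8)

8


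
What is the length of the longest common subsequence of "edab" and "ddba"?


LCS of "edab" and "ddba"
DP table:
           d    d    b    a
      0    0    0    0    0
  e   0    0    0    0    0
  d   0    1    1    1    1
  a   0    1    1    1    2
  b   0    1    1    2    2
LCS length = dp[4][4] = 2

2


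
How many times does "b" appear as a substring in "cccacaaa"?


Searching for "b" in "cccacaaa"
Scanning each position:
  Position 0: "c" => no
  Position 1: "c" => no
  Position 2: "c" => no
  Position 3: "a" => no
  Position 4: "c" => no
  Position 5: "a" => no
  Position 6: "a" => no
  Position 7: "a" => no
Total occurrences: 0

0


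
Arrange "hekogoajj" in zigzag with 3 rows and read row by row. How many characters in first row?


Zigzag "hekogoajj" into 3 rows:
Placing characters:
  'h' => row 0
  'e' => row 1
  'k' => row 2
  'o' => row 1
  'g' => row 0
  'o' => row 1
  'a' => row 2
  'j' => row 1
  'j' => row 0
Rows:
  Row 0: "hgj"
  Row 1: "eooj"
  Row 2: "ka"
First row length: 3

3


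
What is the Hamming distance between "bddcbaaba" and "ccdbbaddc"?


Comparing "bddcbaaba" and "ccdbbaddc" position by position:
  Position 0: 'b' vs 'c' => differ
  Position 1: 'd' vs 'c' => differ
  Position 2: 'd' vs 'd' => same
  Position 3: 'c' vs 'b' => differ
  Position 4: 'b' vs 'b' => same
  Position 5: 'a' vs 'a' => same
  Position 6: 'a' vs 'd' => differ
  Position 7: 'b' vs 'd' => differ
  Position 8: 'a' vs 'c' => differ
Total differences (Hamming distance): 6

6


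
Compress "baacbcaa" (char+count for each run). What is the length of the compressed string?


Input: baacbcaa
Runs:
  'b' x 1 => "b1"
  'a' x 2 => "a2"
  'c' x 1 => "c1"
  'b' x 1 => "b1"
  'c' x 1 => "c1"
  'a' x 2 => "a2"
Compressed: "b1a2c1b1c1a2"
Compressed length: 12

12


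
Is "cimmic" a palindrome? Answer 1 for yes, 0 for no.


Input: cimmic
Reversed: cimmic
  Compare pos 0 ('c') with pos 5 ('c'): match
  Compare pos 1 ('i') with pos 4 ('i'): match
  Compare pos 2 ('m') with pos 3 ('m'): match
Result: palindrome

1


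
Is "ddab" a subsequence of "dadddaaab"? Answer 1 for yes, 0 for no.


Check if "ddab" is a subsequence of "dadddaaab"
Greedy scan:
  Position 0 ('d'): matches sub[0] = 'd'
  Position 1 ('a'): no match needed
  Position 2 ('d'): matches sub[1] = 'd'
  Position 3 ('d'): no match needed
  Position 4 ('d'): no match needed
  Position 5 ('a'): matches sub[2] = 'a'
  Position 6 ('a'): no match needed
  Position 7 ('a'): no match needed
  Position 8 ('b'): matches sub[3] = 'b'
All 4 characters matched => is a subsequence

1


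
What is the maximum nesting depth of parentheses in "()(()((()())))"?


Input: "()(()((()())))"
Tracking depth:
  Position 0 '(': depth becomes 1
  Position 1 ')': depth becomes 0
  Position 2 '(': depth becomes 1
  Position 3 '(': depth becomes 2
  Position 4 ')': depth becomes 1
  Position 5 '(': depth becomes 2
  Position 6 '(': depth becomes 3
  Position 7 '(': depth becomes 4
  Position 8 ')': depth becomes 3
  Position 9 '(': depth becomes 4
  Position 10 ')': depth becomes 3
  Position 11 ')': depth becomes 2
  Position 12 ')': depth becomes 1
  Position 13 ')': depth becomes 0
Maximum depth reached: 4

4


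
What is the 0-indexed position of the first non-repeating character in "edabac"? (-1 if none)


Input: edabac
Character frequencies:
  'a': 2
  'b': 1
  'c': 1
  'd': 1
  'e': 1
Scanning left to right for freq == 1:
  Position 0 ('e'): unique! => answer = 0

0


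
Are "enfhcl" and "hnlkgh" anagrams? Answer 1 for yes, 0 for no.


Strings: "enfhcl", "hnlkgh"
Sorted first:  cefhln
Sorted second: ghhkln
Differ at position 0: 'c' vs 'g' => not anagrams

0


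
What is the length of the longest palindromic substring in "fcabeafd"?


Input: "fcabeafd"
Checking substrings for palindromes:
  No multi-char palindromic substrings found
Longest palindromic substring: "f" with length 1

1


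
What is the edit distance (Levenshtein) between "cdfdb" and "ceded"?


Computing edit distance: "cdfdb" -> "ceded"
DP table:
           c    e    d    e    d
      0    1    2    3    4    5
  c   1    0    1    2    3    4
  d   2    1    1    1    2    3
  f   3    2    2    2    2    3
  d   4    3    3    2    3    2
  b   5    4    4    3    3    3
Edit distance = dp[5][5] = 3

3


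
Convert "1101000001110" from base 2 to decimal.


Input: "1101000001110" in base 2
Positional expansion:
  Digit '1' (value 1) x 2^12 = 4096
  Digit '1' (value 1) x 2^11 = 2048
  Digit '0' (value 0) x 2^10 = 0
  Digit '1' (value 1) x 2^9 = 512
  Digit '0' (value 0) x 2^8 = 0
  Digit '0' (value 0) x 2^7 = 0
  Digit '0' (value 0) x 2^6 = 0
  Digit '0' (value 0) x 2^5 = 0
  Digit '0' (value 0) x 2^4 = 0
  Digit '1' (value 1) x 2^3 = 8
  Digit '1' (value 1) x 2^2 = 4
  Digit '1' (value 1) x 2^1 = 2
  Digit '0' (value 0) x 2^0 = 0
Sum = 6670

6670


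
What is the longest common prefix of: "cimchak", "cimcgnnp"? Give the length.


Words: cimchak, cimcgnnp
  Position 0: all 'c' => match
  Position 1: all 'i' => match
  Position 2: all 'm' => match
  Position 3: all 'c' => match
  Position 4: ('h', 'g') => mismatch, stop
LCP = "cimc" (length 4)

4


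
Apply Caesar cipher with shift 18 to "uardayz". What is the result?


Caesar cipher: shift "uardayz" by 18
  'u' (pos 20) + 18 = pos 12 = 'm'
  'a' (pos 0) + 18 = pos 18 = 's'
  'r' (pos 17) + 18 = pos 9 = 'j'
  'd' (pos 3) + 18 = pos 21 = 'v'
  'a' (pos 0) + 18 = pos 18 = 's'
  'y' (pos 24) + 18 = pos 16 = 'q'
  'z' (pos 25) + 18 = pos 17 = 'r'
Result: msjvsqr

msjvsqr


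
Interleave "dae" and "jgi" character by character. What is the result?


Interleaving "dae" and "jgi":
  Position 0: 'd' from first, 'j' from second => "dj"
  Position 1: 'a' from first, 'g' from second => "ag"
  Position 2: 'e' from first, 'i' from second => "ei"
Result: djagei

djagei


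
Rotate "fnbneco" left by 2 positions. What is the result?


Input: "fnbneco", rotate left by 2
First 2 characters: "fn"
Remaining characters: "bneco"
Concatenate remaining + first: "bneco" + "fn" = "bnecofn"

bnecofn


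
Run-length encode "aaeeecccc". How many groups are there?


Input: aaeeecccc
Scanning for consecutive runs:
  Group 1: 'a' x 2 (positions 0-1)
  Group 2: 'e' x 3 (positions 2-4)
  Group 3: 'c' x 4 (positions 5-8)
Total groups: 3

3


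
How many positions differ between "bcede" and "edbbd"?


Comparing "bcede" and "edbbd" position by position:
  Position 0: 'b' vs 'e' => DIFFER
  Position 1: 'c' vs 'd' => DIFFER
  Position 2: 'e' vs 'b' => DIFFER
  Position 3: 'd' vs 'b' => DIFFER
  Position 4: 'e' vs 'd' => DIFFER
Positions that differ: 5

5


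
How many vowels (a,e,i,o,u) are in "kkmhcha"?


Input: kkmhcha
Checking each character:
  'k' at position 0: consonant
  'k' at position 1: consonant
  'm' at position 2: consonant
  'h' at position 3: consonant
  'c' at position 4: consonant
  'h' at position 5: consonant
  'a' at position 6: vowel (running total: 1)
Total vowels: 1

1


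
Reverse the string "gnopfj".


Input: gnopfj
Reading characters right to left:
  Position 5: 'j'
  Position 4: 'f'
  Position 3: 'p'
  Position 2: 'o'
  Position 1: 'n'
  Position 0: 'g'
Reversed: jfpong

jfpong


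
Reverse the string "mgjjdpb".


Input: mgjjdpb
Reading characters right to left:
  Position 6: 'b'
  Position 5: 'p'
  Position 4: 'd'
  Position 3: 'j'
  Position 2: 'j'
  Position 1: 'g'
  Position 0: 'm'
Reversed: bpdjjgm

bpdjjgm


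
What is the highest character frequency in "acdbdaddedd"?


Input: acdbdaddedd
Character counts:
  'a': 2
  'b': 1
  'c': 1
  'd': 6
  'e': 1
Maximum frequency: 6

6


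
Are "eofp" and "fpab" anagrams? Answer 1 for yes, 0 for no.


Strings: "eofp", "fpab"
Sorted first:  efop
Sorted second: abfp
Differ at position 0: 'e' vs 'a' => not anagrams

0


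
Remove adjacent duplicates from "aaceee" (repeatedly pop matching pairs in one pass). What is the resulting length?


Input: aaceee
Stack-based adjacent duplicate removal:
  Read 'a': push. Stack: a
  Read 'a': matches stack top 'a' => pop. Stack: (empty)
  Read 'c': push. Stack: c
  Read 'e': push. Stack: ce
  Read 'e': matches stack top 'e' => pop. Stack: c
  Read 'e': push. Stack: ce
Final stack: "ce" (length 2)

2


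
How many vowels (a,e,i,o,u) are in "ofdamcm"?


Input: ofdamcm
Checking each character:
  'o' at position 0: vowel (running total: 1)
  'f' at position 1: consonant
  'd' at position 2: consonant
  'a' at position 3: vowel (running total: 2)
  'm' at position 4: consonant
  'c' at position 5: consonant
  'm' at position 6: consonant
Total vowels: 2

2


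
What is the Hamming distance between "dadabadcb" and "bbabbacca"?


Comparing "dadabadcb" and "bbabbacca" position by position:
  Position 0: 'd' vs 'b' => differ
  Position 1: 'a' vs 'b' => differ
  Position 2: 'd' vs 'a' => differ
  Position 3: 'a' vs 'b' => differ
  Position 4: 'b' vs 'b' => same
  Position 5: 'a' vs 'a' => same
  Position 6: 'd' vs 'c' => differ
  Position 7: 'c' vs 'c' => same
  Position 8: 'b' vs 'a' => differ
Total differences (Hamming distance): 6

6


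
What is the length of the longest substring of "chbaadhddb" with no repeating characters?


Input: "chbaadhddb"
Sliding window (track last position of each char):
  Position 0 ('c'): window [0,0] length 1 -- new best
  Position 1 ('h'): window [0,1] length 2 -- new best
  Position 2 ('b'): window [0,2] length 3 -- new best
  Position 3 ('a'): window [0,3] length 4 -- new best
  Position 4 ('a'): repeat (last at 3), move window start to 4
  Position 4 ('a'): window [4,4] length 1
  Position 5 ('d'): window [4,5] length 2
  Position 6 ('h'): window [4,6] length 3
  Position 7 ('d'): repeat (last at 5), move window start to 6
  Position 7 ('d'): window [6,7] length 2
  Position 8 ('d'): repeat (last at 7), move window start to 8
  Position 8 ('d'): window [8,8] length 1
  Position 9 ('b'): window [8,9] length 2
Longest substring with no repeats: "chba" with length 4

4


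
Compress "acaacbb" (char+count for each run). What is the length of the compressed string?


Input: acaacbb
Runs:
  'a' x 1 => "a1"
  'c' x 1 => "c1"
  'a' x 2 => "a2"
  'c' x 1 => "c1"
  'b' x 2 => "b2"
Compressed: "a1c1a2c1b2"
Compressed length: 10

10


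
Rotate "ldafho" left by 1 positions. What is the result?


Input: "ldafho", rotate left by 1
First 1 characters: "l"
Remaining characters: "dafho"
Concatenate remaining + first: "dafho" + "l" = "dafhol"

dafhol


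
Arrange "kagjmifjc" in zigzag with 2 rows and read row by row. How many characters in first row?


Zigzag "kagjmifjc" into 2 rows:
Placing characters:
  'k' => row 0
  'a' => row 1
  'g' => row 0
  'j' => row 1
  'm' => row 0
  'i' => row 1
  'f' => row 0
  'j' => row 1
  'c' => row 0
Rows:
  Row 0: "kgmfc"
  Row 1: "ajij"
First row length: 5

5


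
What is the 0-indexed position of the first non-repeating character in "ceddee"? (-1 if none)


Input: ceddee
Character frequencies:
  'c': 1
  'd': 2
  'e': 3
Scanning left to right for freq == 1:
  Position 0 ('c'): unique! => answer = 0

0


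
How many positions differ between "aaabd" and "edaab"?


Comparing "aaabd" and "edaab" position by position:
  Position 0: 'a' vs 'e' => DIFFER
  Position 1: 'a' vs 'd' => DIFFER
  Position 2: 'a' vs 'a' => same
  Position 3: 'b' vs 'a' => DIFFER
  Position 4: 'd' vs 'b' => DIFFER
Positions that differ: 4

4


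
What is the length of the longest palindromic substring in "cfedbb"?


Input: "cfedbb"
Checking substrings for palindromes:
  [4:6] "bb" (len 2) => palindrome
Longest palindromic substring: "bb" with length 2

2


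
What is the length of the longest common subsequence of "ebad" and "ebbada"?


LCS of "ebad" and "ebbada"
DP table:
           e    b    b    a    d    a
      0    0    0    0    0    0    0
  e   0    1    1    1    1    1    1
  b   0    1    2    2    2    2    2
  a   0    1    2    2    3    3    3
  d   0    1    2    2    3    4    4
LCS length = dp[4][6] = 4

4


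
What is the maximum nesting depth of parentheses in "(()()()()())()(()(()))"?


Input: "(()()()()())()(()(()))"
Tracking depth:
  Position 0 '(': depth becomes 1
  Position 1 '(': depth becomes 2
  Position 2 ')': depth becomes 1
  Position 3 '(': depth becomes 2
  Position 4 ')': depth becomes 1
  Position 5 '(': depth becomes 2
  Position 6 ')': depth becomes 1
  Position 7 '(': depth becomes 2
  Position 8 ')': depth becomes 1
  Position 9 '(': depth becomes 2
  Position 10 ')': depth becomes 1
  Position 11 ')': depth becomes 0
  Position 12 '(': depth becomes 1
  Position 13 ')': depth becomes 0
  Position 14 '(': depth becomes 1
  Position 15 '(': depth becomes 2
  Position 16 ')': depth becomes 1
  Position 17 '(': depth becomes 2
  Position 18 '(': depth becomes 3
  Position 19 ')': depth becomes 2
  Position 20 ')': depth becomes 1
  Position 21 ')': depth becomes 0
Maximum depth reached: 3

3


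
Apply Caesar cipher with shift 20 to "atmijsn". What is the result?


Caesar cipher: shift "atmijsn" by 20
  'a' (pos 0) + 20 = pos 20 = 'u'
  't' (pos 19) + 20 = pos 13 = 'n'
  'm' (pos 12) + 20 = pos 6 = 'g'
  'i' (pos 8) + 20 = pos 2 = 'c'
  'j' (pos 9) + 20 = pos 3 = 'd'
  's' (pos 18) + 20 = pos 12 = 'm'
  'n' (pos 13) + 20 = pos 7 = 'h'
Result: ungcdmh

ungcdmh


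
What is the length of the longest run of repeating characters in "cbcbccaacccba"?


Input: "cbcbccaacccba"
Scanning for longest run:
  Position 1 ('b'): new char, reset run to 1
  Position 2 ('c'): new char, reset run to 1
  Position 3 ('b'): new char, reset run to 1
  Position 4 ('c'): new char, reset run to 1
  Position 5 ('c'): continues run of 'c', length=2
  Position 6 ('a'): new char, reset run to 1
  Position 7 ('a'): continues run of 'a', length=2
  Position 8 ('c'): new char, reset run to 1
  Position 9 ('c'): continues run of 'c', length=2
  Position 10 ('c'): continues run of 'c', length=3
  Position 11 ('b'): new char, reset run to 1
  Position 12 ('a'): new char, reset run to 1
Longest run: 'c' with length 3

3


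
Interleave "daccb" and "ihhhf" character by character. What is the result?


Interleaving "daccb" and "ihhhf":
  Position 0: 'd' from first, 'i' from second => "di"
  Position 1: 'a' from first, 'h' from second => "ah"
  Position 2: 'c' from first, 'h' from second => "ch"
  Position 3: 'c' from first, 'h' from second => "ch"
  Position 4: 'b' from first, 'f' from second => "bf"
Result: diahchchbf

diahchchbf


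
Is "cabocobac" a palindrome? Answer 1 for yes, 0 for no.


Input: cabocobac
Reversed: cabocobac
  Compare pos 0 ('c') with pos 8 ('c'): match
  Compare pos 1 ('a') with pos 7 ('a'): match
  Compare pos 2 ('b') with pos 6 ('b'): match
  Compare pos 3 ('o') with pos 5 ('o'): match
Result: palindrome

1


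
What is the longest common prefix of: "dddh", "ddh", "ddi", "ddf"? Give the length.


Words: dddh, ddh, ddi, ddf
  Position 0: all 'd' => match
  Position 1: all 'd' => match
  Position 2: ('d', 'h', 'i', 'f') => mismatch, stop
LCP = "dd" (length 2)

2


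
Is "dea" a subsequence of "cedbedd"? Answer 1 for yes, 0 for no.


Check if "dea" is a subsequence of "cedbedd"
Greedy scan:
  Position 0 ('c'): no match needed
  Position 1 ('e'): no match needed
  Position 2 ('d'): matches sub[0] = 'd'
  Position 3 ('b'): no match needed
  Position 4 ('e'): matches sub[1] = 'e'
  Position 5 ('d'): no match needed
  Position 6 ('d'): no match needed
Only matched 2/3 characters => not a subsequence

0


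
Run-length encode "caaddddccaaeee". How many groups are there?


Input: caaddddccaaeee
Scanning for consecutive runs:
  Group 1: 'c' x 1 (positions 0-0)
  Group 2: 'a' x 2 (positions 1-2)
  Group 3: 'd' x 4 (positions 3-6)
  Group 4: 'c' x 2 (positions 7-8)
  Group 5: 'a' x 2 (positions 9-10)
  Group 6: 'e' x 3 (positions 11-13)
Total groups: 6

6


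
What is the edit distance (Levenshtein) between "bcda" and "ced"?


Computing edit distance: "bcda" -> "ced"
DP table:
           c    e    d
      0    1    2    3
  b   1    1    2    3
  c   2    1    2    3
  d   3    2    2    2
  a   4    3    3    3
Edit distance = dp[4][3] = 3

3


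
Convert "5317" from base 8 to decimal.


Input: "5317" in base 8
Positional expansion:
  Digit '5' (value 5) x 8^3 = 2560
  Digit '3' (value 3) x 8^2 = 192
  Digit '1' (value 1) x 8^1 = 8
  Digit '7' (value 7) x 8^0 = 7
Sum = 2767

2767


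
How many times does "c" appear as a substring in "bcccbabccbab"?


Searching for "c" in "bcccbabccbab"
Scanning each position:
  Position 0: "b" => no
  Position 1: "c" => MATCH
  Position 2: "c" => MATCH
  Position 3: "c" => MATCH
  Position 4: "b" => no
  Position 5: "a" => no
  Position 6: "b" => no
  Position 7: "c" => MATCH
  Position 8: "c" => MATCH
  Position 9: "b" => no
  Position 10: "a" => no
  Position 11: "b" => no
Total occurrences: 5

5


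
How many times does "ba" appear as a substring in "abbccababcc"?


Searching for "ba" in "abbccababcc"
Scanning each position:
  Position 0: "ab" => no
  Position 1: "bb" => no
  Position 2: "bc" => no
  Position 3: "cc" => no
  Position 4: "ca" => no
  Position 5: "ab" => no
  Position 6: "ba" => MATCH
  Position 7: "ab" => no
  Position 8: "bc" => no
  Position 9: "cc" => no
Total occurrences: 1

1


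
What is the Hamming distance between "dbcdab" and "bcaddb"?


Comparing "dbcdab" and "bcaddb" position by position:
  Position 0: 'd' vs 'b' => differ
  Position 1: 'b' vs 'c' => differ
  Position 2: 'c' vs 'a' => differ
  Position 3: 'd' vs 'd' => same
  Position 4: 'a' vs 'd' => differ
  Position 5: 'b' vs 'b' => same
Total differences (Hamming distance): 4

4


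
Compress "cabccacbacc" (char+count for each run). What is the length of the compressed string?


Input: cabccacbacc
Runs:
  'c' x 1 => "c1"
  'a' x 1 => "a1"
  'b' x 1 => "b1"
  'c' x 2 => "c2"
  'a' x 1 => "a1"
  'c' x 1 => "c1"
  'b' x 1 => "b1"
  'a' x 1 => "a1"
  'c' x 2 => "c2"
Compressed: "c1a1b1c2a1c1b1a1c2"
Compressed length: 18

18
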